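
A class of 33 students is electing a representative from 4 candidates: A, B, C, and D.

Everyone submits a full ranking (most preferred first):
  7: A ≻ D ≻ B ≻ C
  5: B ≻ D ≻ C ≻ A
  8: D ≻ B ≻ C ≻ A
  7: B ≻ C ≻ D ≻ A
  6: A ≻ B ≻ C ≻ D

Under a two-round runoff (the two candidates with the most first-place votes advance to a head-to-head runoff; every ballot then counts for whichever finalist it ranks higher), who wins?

Round 1 first-place votes: A 13, B 12, C 0, D 8. A and B advance.
Runoff: A is ranked above B on 13 ballots, B above A on 20.

B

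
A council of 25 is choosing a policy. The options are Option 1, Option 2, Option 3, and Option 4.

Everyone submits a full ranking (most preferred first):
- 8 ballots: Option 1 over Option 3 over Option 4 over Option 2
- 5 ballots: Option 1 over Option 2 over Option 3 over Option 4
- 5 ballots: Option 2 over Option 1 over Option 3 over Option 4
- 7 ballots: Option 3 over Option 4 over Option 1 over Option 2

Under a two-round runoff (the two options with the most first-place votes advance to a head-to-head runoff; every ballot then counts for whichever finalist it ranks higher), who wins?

Option 1

Round 1 first-place votes: Option 1 13, Option 2 5, Option 3 7, Option 4 0. Option 1 and Option 3 advance.
Runoff: Option 1 is ranked above Option 3 on 18 ballots, Option 3 above Option 1 on 7.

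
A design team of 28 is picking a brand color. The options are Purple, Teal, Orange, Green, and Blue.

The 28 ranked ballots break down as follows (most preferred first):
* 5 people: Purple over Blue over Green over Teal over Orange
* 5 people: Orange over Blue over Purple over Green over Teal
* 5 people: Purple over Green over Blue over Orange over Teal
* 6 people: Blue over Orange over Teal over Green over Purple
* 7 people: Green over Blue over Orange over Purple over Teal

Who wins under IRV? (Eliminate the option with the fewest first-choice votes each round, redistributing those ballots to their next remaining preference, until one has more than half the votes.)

Round 1: Purple 10, Teal 0, Orange 5, Green 7, Blue 6. Teal eliminated.
Round 2: Purple 10, Orange 5, Green 7, Blue 6. Orange eliminated.
Round 3: Purple 10, Green 7, Blue 11. Green eliminated.
Round 4: Purple 10, Blue 18. Blue has a majority (≥15).

Blue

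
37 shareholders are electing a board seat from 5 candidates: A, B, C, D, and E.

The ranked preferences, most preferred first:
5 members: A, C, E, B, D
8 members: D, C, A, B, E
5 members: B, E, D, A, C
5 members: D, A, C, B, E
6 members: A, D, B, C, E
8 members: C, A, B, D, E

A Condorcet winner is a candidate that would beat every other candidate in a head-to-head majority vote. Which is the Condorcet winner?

A vs B: 32–5
A vs C: 21–16
A vs D: 19–18
A vs E: 32–5
A beats every other candidate.

A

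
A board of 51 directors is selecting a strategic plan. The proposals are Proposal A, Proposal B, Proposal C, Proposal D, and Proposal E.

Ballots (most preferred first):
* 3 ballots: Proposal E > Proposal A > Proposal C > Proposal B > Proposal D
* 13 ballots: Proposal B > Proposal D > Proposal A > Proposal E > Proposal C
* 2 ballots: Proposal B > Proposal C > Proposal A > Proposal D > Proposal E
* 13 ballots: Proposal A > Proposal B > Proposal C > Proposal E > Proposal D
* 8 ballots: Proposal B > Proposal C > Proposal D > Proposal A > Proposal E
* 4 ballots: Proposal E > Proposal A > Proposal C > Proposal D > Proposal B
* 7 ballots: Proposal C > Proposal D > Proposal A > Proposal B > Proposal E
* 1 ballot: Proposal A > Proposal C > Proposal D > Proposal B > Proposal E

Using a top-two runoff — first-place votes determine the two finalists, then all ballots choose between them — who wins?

Proposal A

Round 1 first-place votes: Proposal A 14, Proposal B 23, Proposal C 7, Proposal D 0, Proposal E 7. Proposal B and Proposal A advance.
Runoff: Proposal B is ranked above Proposal A on 23 ballots, Proposal A above Proposal B on 28.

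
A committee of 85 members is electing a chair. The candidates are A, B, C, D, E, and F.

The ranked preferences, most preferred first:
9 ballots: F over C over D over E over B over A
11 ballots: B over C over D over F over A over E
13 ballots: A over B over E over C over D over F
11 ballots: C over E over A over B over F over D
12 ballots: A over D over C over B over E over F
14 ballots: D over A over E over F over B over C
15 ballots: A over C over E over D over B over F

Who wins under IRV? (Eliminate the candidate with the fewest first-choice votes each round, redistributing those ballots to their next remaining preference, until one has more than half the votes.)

Round 1: A 40, B 11, C 11, D 14, E 0, F 9. E eliminated.
Round 2: A 40, B 11, C 11, D 14, F 9. F eliminated.
Round 3: A 40, B 11, C 20, D 14. B eliminated.
Round 4: A 40, C 31, D 14. D eliminated.
Round 5: A 54, C 31. A has a majority (≥43).

A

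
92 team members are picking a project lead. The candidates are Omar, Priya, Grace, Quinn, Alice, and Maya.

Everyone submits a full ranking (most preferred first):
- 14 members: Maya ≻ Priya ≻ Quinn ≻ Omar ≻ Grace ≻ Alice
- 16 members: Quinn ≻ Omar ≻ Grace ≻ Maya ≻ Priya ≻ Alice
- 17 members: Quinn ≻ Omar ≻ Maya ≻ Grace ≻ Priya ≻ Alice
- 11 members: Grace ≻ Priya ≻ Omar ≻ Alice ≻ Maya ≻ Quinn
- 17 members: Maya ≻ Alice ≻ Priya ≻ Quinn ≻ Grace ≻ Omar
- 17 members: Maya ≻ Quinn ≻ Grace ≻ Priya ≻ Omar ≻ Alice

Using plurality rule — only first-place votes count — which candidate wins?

First-place votes: Omar 0, Priya 0, Grace 11, Quinn 33, Alice 0, Maya 48.

Maya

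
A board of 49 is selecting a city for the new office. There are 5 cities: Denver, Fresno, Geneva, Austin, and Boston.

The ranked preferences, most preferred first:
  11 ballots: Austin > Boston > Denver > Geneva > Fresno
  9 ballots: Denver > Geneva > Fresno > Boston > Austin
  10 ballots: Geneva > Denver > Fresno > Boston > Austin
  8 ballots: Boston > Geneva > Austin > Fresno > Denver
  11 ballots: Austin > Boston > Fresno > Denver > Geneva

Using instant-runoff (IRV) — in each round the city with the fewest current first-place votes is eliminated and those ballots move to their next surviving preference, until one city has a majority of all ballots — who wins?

Round 1: Denver 9, Fresno 0, Geneva 10, Austin 22, Boston 8. Fresno eliminated.
Round 2: Denver 9, Geneva 10, Austin 22, Boston 8. Boston eliminated.
Round 3: Denver 9, Geneva 18, Austin 22. Denver eliminated.
Round 4: Geneva 27, Austin 22. Geneva has a majority (≥25).

Geneva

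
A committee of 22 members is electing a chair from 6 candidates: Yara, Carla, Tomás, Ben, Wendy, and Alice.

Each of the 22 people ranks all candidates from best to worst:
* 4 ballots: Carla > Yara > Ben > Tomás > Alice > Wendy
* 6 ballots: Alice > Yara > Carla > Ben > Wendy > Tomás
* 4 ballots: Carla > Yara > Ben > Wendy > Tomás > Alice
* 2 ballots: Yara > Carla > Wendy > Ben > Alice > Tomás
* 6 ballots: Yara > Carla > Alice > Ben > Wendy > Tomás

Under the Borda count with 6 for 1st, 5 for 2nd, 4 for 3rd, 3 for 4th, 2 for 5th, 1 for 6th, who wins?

Yara: 4×5 + 6×5 + 4×5 + 2×6 + 6×6 = 118
Carla: 4×6 + 6×4 + 4×6 + 2×5 + 6×5 = 112
Tomás: 4×3 + 6×1 + 4×2 + 2×1 + 6×1 = 34
Ben: 4×4 + 6×3 + 4×4 + 2×3 + 6×3 = 74
Wendy: 4×1 + 6×2 + 4×3 + 2×4 + 6×2 = 48
Alice: 4×2 + 6×6 + 4×1 + 2×2 + 6×4 = 76

Yara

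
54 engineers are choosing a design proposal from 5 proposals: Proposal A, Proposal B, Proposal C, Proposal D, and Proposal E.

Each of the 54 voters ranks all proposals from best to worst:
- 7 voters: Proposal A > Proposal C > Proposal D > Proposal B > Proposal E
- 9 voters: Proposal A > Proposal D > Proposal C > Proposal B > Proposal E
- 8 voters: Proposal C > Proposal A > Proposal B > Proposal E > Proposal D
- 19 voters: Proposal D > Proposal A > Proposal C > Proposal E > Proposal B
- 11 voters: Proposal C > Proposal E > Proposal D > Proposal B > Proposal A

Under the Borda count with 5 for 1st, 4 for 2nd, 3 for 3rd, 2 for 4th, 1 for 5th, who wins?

Proposal C

Proposal A: 7×5 + 9×5 + 8×4 + 19×4 + 11×1 = 199
Proposal B: 7×2 + 9×2 + 8×3 + 19×1 + 11×2 = 97
Proposal C: 7×4 + 9×3 + 8×5 + 19×3 + 11×5 = 207
Proposal D: 7×3 + 9×4 + 8×1 + 19×5 + 11×3 = 193
Proposal E: 7×1 + 9×1 + 8×2 + 19×2 + 11×4 = 114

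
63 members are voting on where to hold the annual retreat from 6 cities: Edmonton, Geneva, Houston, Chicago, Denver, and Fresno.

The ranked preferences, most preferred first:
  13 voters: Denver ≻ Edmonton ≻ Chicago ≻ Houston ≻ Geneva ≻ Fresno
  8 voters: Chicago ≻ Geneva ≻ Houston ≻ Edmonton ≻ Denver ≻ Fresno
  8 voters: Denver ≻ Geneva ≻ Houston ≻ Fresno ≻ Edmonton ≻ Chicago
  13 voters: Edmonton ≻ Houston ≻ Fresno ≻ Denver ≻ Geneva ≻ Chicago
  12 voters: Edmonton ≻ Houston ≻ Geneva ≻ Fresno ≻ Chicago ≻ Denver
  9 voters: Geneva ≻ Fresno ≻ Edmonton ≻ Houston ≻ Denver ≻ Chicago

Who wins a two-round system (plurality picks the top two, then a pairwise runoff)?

Round 1 first-place votes: Edmonton 25, Geneva 9, Houston 0, Chicago 8, Denver 21, Fresno 0. Edmonton and Denver advance.
Runoff: Edmonton is ranked above Denver on 42 ballots, Denver above Edmonton on 21.

Edmonton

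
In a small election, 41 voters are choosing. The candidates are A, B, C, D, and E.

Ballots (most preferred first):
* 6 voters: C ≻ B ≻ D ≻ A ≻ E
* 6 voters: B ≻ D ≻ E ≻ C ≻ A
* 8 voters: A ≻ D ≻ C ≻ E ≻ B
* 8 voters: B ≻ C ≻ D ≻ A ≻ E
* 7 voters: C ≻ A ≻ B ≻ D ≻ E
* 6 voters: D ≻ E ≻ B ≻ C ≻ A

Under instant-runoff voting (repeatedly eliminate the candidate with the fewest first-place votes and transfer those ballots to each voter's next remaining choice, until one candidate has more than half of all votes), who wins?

Round 1: A 8, B 14, C 13, D 6, E 0. E eliminated.
Round 2: A 8, B 14, C 13, D 6. D eliminated.
Round 3: A 8, B 20, C 13. A eliminated.
Round 4: B 20, C 21. C has a majority (≥21).

C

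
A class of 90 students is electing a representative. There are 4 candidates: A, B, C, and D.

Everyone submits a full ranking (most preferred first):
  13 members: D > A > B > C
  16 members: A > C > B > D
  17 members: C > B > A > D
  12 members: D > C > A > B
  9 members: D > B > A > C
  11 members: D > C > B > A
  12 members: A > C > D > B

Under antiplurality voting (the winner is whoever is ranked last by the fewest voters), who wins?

Last-place votes: A 11, B 24, C 22, D 33.

A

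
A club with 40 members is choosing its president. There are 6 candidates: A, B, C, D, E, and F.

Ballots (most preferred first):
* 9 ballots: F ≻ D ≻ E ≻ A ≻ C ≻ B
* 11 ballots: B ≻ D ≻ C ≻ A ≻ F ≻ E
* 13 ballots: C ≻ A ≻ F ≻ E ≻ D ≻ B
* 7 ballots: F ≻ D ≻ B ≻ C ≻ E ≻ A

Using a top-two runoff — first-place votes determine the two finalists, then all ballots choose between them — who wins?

Round 1 first-place votes: A 0, B 11, C 13, D 0, E 0, F 16. F and C advance.
Runoff: F is ranked above C on 16 ballots, C above F on 24.

C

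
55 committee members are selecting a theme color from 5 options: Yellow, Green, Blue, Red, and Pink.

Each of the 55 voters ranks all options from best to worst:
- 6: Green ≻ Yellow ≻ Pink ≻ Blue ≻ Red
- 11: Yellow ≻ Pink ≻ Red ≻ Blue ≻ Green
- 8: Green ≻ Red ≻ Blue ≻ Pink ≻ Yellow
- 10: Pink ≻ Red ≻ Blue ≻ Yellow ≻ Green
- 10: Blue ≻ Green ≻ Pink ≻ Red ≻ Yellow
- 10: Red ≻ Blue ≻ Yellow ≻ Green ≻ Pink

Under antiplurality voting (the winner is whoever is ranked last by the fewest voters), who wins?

Last-place votes: Yellow 18, Green 21, Blue 0, Red 6, Pink 10.

Blue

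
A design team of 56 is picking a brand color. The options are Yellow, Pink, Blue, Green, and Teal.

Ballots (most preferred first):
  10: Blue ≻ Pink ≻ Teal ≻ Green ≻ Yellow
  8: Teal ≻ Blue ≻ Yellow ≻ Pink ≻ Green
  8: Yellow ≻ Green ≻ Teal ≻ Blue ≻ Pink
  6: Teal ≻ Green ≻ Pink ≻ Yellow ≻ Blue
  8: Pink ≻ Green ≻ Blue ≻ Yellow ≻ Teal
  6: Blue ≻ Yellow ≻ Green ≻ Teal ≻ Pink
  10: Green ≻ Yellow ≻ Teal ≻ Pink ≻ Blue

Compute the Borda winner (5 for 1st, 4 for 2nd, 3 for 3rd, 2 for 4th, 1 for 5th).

Yellow: 10×1 + 8×3 + 8×5 + 6×2 + 8×2 + 6×4 + 10×4 = 166
Pink: 10×4 + 8×2 + 8×1 + 6×3 + 8×5 + 6×1 + 10×2 = 148
Blue: 10×5 + 8×4 + 8×2 + 6×1 + 8×3 + 6×5 + 10×1 = 168
Green: 10×2 + 8×1 + 8×4 + 6×4 + 8×4 + 6×3 + 10×5 = 184
Teal: 10×3 + 8×5 + 8×3 + 6×5 + 8×1 + 6×2 + 10×3 = 174

Green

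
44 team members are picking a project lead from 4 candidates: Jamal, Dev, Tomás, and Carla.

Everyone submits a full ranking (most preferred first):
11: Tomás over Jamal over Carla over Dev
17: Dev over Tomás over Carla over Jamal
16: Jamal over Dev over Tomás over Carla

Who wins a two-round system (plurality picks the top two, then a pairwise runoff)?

Round 1 first-place votes: Jamal 16, Dev 17, Tomás 11, Carla 0. Dev and Jamal advance.
Runoff: Dev is ranked above Jamal on 17 ballots, Jamal above Dev on 27.

Jamal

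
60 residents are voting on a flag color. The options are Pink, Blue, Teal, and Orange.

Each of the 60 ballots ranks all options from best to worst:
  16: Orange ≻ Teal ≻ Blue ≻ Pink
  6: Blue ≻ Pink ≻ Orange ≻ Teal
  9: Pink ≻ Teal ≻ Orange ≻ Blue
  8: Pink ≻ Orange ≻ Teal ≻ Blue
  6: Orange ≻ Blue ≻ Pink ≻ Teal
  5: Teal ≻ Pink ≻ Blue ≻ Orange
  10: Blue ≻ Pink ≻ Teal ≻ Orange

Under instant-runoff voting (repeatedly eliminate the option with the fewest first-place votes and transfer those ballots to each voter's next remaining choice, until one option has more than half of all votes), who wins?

Pink

Round 1: Pink 17, Blue 16, Teal 5, Orange 22. Teal eliminated.
Round 2: Pink 22, Blue 16, Orange 22. Blue eliminated.
Round 3: Pink 38, Orange 22. Pink has a majority (≥31).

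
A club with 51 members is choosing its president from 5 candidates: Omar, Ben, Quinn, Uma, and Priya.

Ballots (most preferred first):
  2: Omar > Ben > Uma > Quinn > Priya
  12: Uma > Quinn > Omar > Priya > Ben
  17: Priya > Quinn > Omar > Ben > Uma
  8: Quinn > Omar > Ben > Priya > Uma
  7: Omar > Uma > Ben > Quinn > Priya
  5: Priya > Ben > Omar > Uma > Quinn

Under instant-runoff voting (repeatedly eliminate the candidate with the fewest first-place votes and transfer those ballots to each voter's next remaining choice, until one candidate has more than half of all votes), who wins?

Omar

Round 1: Omar 9, Ben 0, Quinn 8, Uma 12, Priya 22. Ben eliminated.
Round 2: Omar 9, Quinn 8, Uma 12, Priya 22. Quinn eliminated.
Round 3: Omar 17, Uma 12, Priya 22. Uma eliminated.
Round 4: Omar 29, Priya 22. Omar has a majority (≥26).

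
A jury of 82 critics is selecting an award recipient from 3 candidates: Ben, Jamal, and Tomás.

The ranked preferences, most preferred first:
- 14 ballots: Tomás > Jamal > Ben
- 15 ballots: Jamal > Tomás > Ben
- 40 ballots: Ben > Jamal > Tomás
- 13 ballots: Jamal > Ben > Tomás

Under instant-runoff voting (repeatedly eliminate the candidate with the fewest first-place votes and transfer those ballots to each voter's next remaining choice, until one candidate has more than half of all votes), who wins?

Jamal

Round 1: Ben 40, Jamal 28, Tomás 14. Tomás eliminated.
Round 2: Ben 40, Jamal 42. Jamal has a majority (≥42).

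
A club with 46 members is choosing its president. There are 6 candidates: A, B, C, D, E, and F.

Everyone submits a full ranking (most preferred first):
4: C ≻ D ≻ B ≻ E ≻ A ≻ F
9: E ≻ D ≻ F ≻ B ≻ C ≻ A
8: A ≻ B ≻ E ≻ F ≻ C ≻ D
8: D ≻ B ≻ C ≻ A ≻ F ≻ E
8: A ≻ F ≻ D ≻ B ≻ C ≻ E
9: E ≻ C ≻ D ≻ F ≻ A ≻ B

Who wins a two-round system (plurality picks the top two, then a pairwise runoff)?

A

Round 1 first-place votes: A 16, B 0, C 4, D 8, E 18, F 0. E and A advance.
Runoff: E is ranked above A on 22 ballots, A above E on 24.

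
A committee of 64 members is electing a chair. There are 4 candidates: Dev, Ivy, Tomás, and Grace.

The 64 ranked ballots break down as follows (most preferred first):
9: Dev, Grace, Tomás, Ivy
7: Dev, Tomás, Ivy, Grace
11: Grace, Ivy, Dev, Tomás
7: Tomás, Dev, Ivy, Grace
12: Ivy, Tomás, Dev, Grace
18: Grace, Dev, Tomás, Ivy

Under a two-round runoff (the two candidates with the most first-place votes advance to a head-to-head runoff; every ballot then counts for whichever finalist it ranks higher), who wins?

Dev

Round 1 first-place votes: Dev 16, Ivy 12, Tomás 7, Grace 29. Grace and Dev advance.
Runoff: Grace is ranked above Dev on 29 ballots, Dev above Grace on 35.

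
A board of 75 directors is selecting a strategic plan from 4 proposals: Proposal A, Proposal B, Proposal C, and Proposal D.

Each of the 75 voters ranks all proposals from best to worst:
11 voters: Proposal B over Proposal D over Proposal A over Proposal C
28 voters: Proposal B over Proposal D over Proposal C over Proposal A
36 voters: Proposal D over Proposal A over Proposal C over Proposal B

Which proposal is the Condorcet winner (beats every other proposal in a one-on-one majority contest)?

Proposal B vs Proposal A: 39–36
Proposal B vs Proposal C: 39–36
Proposal B vs Proposal D: 39–36
Proposal B beats every other proposal.

Proposal B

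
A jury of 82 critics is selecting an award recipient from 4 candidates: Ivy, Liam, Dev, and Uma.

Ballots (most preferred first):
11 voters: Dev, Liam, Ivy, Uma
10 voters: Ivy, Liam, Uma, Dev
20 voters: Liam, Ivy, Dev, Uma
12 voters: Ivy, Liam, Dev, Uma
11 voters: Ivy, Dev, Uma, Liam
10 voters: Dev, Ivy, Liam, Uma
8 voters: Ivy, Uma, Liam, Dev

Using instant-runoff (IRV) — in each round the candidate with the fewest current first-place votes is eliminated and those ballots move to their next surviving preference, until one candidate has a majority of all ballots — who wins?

Round 1: Ivy 41, Liam 20, Dev 21, Uma 0. Uma eliminated.
Round 2: Ivy 41, Liam 20, Dev 21. Liam eliminated.
Round 3: Ivy 61, Dev 21. Ivy has a majority (≥42).

Ivy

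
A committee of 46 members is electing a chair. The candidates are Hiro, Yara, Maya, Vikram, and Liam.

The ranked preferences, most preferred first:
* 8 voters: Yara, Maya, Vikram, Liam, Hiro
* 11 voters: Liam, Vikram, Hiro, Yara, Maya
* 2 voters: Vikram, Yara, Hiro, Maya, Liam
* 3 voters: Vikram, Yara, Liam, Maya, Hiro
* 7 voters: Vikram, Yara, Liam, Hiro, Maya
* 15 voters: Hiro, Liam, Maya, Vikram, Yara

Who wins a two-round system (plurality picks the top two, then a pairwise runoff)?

Round 1 first-place votes: Hiro 15, Yara 8, Maya 0, Vikram 12, Liam 11. Hiro and Vikram advance.
Runoff: Hiro is ranked above Vikram on 15 ballots, Vikram above Hiro on 31.

Vikram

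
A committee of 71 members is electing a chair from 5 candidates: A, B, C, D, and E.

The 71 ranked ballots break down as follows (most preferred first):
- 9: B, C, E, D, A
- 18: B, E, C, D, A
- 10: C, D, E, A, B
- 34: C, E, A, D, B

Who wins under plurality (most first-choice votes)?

C

First-place votes: A 0, B 27, C 44, D 0, E 0.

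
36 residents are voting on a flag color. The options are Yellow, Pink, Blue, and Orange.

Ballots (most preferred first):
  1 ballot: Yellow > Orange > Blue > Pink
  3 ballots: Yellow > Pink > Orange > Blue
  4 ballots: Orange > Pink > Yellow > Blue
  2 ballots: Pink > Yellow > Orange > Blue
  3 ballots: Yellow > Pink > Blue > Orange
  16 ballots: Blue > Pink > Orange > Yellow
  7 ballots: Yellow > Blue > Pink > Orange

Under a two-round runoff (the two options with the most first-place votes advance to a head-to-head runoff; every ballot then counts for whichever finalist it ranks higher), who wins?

Yellow

Round 1 first-place votes: Yellow 14, Pink 2, Blue 16, Orange 4. Blue and Yellow advance.
Runoff: Blue is ranked above Yellow on 16 ballots, Yellow above Blue on 20.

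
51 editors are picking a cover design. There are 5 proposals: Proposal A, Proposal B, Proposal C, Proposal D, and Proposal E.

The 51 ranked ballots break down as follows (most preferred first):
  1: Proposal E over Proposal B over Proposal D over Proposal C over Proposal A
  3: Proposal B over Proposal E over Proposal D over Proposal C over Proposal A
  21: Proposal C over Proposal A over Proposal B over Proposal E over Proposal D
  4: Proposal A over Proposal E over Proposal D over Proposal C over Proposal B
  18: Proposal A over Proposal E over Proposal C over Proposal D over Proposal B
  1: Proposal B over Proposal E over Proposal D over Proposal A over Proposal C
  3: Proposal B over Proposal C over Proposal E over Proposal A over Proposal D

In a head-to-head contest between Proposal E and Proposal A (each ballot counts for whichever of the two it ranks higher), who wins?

Proposal E is ranked above Proposal A on 8 ballots; Proposal A above Proposal E on 43.

Proposal A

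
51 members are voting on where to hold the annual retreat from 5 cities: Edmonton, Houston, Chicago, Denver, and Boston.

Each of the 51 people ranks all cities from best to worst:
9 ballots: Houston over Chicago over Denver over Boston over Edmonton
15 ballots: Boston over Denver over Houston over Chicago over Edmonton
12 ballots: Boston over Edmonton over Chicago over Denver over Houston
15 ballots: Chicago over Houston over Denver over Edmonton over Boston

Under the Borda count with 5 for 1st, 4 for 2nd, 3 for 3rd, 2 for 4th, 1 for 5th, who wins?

Chicago

Edmonton: 9×1 + 15×1 + 12×4 + 15×2 = 102
Houston: 9×5 + 15×3 + 12×1 + 15×4 = 162
Chicago: 9×4 + 15×2 + 12×3 + 15×5 = 177
Denver: 9×3 + 15×4 + 12×2 + 15×3 = 156
Boston: 9×2 + 15×5 + 12×5 + 15×1 = 168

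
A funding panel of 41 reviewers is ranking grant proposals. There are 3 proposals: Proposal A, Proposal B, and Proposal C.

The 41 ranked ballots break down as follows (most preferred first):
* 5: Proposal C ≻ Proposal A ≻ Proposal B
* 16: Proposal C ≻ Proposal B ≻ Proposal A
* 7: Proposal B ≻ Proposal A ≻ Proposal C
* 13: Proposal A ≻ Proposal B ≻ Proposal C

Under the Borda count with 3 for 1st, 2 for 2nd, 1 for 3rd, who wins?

Proposal A: 5×2 + 16×1 + 7×2 + 13×3 = 79
Proposal B: 5×1 + 16×2 + 7×3 + 13×2 = 84
Proposal C: 5×3 + 16×3 + 7×1 + 13×1 = 83

Proposal B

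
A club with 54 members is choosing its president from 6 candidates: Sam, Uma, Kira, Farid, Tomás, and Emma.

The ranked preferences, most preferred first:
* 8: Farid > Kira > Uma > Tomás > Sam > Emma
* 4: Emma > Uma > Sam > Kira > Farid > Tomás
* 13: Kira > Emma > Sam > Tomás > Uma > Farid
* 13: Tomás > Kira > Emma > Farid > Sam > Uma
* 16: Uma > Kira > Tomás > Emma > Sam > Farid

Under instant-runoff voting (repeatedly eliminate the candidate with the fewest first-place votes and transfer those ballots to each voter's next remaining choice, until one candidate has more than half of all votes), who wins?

Kira

Round 1: Sam 0, Uma 16, Kira 13, Farid 8, Tomás 13, Emma 4. Sam eliminated.
Round 2: Uma 16, Kira 13, Farid 8, Tomás 13, Emma 4. Emma eliminated.
Round 3: Uma 20, Kira 13, Farid 8, Tomás 13. Farid eliminated.
Round 4: Uma 20, Kira 21, Tomás 13. Tomás eliminated.
Round 5: Uma 20, Kira 34. Kira has a majority (≥28).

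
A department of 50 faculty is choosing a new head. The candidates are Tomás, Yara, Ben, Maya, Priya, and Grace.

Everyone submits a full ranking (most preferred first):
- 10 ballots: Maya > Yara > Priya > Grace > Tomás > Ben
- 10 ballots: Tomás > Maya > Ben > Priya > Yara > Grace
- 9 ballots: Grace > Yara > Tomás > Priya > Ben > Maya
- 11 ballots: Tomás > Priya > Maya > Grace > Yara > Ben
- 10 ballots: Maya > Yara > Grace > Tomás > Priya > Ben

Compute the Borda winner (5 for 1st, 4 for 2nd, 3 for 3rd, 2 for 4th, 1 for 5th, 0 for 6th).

Tomás: 10×1 + 10×5 + 9×3 + 11×5 + 10×2 = 162
Yara: 10×4 + 10×1 + 9×4 + 11×1 + 10×4 = 137
Ben: 10×0 + 10×3 + 9×1 + 11×0 + 10×0 = 39
Maya: 10×5 + 10×4 + 9×0 + 11×3 + 10×5 = 173
Priya: 10×3 + 10×2 + 9×2 + 11×4 + 10×1 = 122
Grace: 10×2 + 10×0 + 9×5 + 11×2 + 10×3 = 117

Maya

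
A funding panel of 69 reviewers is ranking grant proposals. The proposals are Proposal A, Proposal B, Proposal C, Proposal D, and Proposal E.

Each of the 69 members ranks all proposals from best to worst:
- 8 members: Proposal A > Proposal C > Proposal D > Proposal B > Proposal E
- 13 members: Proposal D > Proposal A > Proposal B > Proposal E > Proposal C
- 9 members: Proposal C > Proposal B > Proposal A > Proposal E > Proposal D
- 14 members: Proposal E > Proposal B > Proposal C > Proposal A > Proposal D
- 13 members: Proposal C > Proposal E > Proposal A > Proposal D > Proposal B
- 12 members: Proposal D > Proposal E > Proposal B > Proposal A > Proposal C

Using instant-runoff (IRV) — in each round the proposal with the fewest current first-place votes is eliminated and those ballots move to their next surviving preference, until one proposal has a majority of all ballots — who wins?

Round 1: Proposal A 8, Proposal B 0, Proposal C 22, Proposal D 25, Proposal E 14. Proposal B eliminated.
Round 2: Proposal A 8, Proposal C 22, Proposal D 25, Proposal E 14. Proposal A eliminated.
Round 3: Proposal C 30, Proposal D 25, Proposal E 14. Proposal E eliminated.
Round 4: Proposal C 44, Proposal D 25. Proposal C has a majority (≥35).

Proposal C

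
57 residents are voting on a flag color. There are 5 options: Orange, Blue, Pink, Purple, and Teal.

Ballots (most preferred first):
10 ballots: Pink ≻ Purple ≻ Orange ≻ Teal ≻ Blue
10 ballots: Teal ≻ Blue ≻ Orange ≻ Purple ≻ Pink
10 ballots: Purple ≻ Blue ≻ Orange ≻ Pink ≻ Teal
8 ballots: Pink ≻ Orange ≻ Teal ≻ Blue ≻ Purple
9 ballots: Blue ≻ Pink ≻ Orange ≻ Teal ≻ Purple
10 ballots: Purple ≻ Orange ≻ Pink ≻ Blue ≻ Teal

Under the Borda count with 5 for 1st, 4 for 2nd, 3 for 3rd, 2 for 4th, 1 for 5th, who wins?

Orange

Orange: 10×3 + 10×3 + 10×3 + 8×4 + 9×3 + 10×4 = 189
Blue: 10×1 + 10×4 + 10×4 + 8×2 + 9×5 + 10×2 = 171
Pink: 10×5 + 10×1 + 10×2 + 8×5 + 9×4 + 10×3 = 186
Purple: 10×4 + 10×2 + 10×5 + 8×1 + 9×1 + 10×5 = 177
Teal: 10×2 + 10×5 + 10×1 + 8×3 + 9×2 + 10×1 = 132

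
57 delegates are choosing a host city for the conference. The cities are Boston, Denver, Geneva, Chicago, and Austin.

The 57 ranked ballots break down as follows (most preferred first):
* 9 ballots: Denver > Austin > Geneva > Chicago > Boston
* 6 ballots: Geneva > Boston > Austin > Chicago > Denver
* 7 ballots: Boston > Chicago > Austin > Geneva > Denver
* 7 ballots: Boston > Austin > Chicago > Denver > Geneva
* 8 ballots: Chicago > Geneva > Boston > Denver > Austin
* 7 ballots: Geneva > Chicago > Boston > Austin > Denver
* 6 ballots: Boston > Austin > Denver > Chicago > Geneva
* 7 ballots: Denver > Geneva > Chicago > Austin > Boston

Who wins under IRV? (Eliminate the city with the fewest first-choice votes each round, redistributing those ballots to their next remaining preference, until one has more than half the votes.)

Round 1: Boston 20, Denver 16, Geneva 13, Chicago 8, Austin 0. Austin eliminated.
Round 2: Boston 20, Denver 16, Geneva 13, Chicago 8. Chicago eliminated.
Round 3: Boston 20, Denver 16, Geneva 21. Denver eliminated.
Round 4: Boston 20, Geneva 37. Geneva has a majority (≥29).

Geneva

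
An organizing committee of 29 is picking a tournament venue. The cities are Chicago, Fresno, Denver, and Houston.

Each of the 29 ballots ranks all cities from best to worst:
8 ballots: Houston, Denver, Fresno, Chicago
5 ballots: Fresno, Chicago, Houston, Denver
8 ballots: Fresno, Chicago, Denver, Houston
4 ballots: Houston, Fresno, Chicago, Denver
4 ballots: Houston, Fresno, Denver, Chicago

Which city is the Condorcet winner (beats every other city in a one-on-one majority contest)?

Houston

Houston vs Chicago: 16–13
Houston vs Fresno: 16–13
Houston vs Denver: 21–8
Houston beats every other city.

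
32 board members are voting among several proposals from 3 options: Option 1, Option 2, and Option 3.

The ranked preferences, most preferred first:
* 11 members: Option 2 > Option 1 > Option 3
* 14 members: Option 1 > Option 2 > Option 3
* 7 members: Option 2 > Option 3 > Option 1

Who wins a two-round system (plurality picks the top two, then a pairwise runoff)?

Option 2

Round 1 first-place votes: Option 1 14, Option 2 18, Option 3 0. Option 2 and Option 1 advance.
Runoff: Option 2 is ranked above Option 1 on 18 ballots, Option 1 above Option 2 on 14.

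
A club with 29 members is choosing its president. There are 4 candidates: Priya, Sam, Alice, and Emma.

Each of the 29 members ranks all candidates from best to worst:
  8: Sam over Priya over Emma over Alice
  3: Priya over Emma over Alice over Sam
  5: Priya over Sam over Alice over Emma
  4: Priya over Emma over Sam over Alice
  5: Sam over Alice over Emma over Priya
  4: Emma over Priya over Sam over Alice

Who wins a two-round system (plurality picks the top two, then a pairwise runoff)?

Round 1 first-place votes: Priya 12, Sam 13, Alice 0, Emma 4. Sam and Priya advance.
Runoff: Sam is ranked above Priya on 13 ballots, Priya above Sam on 16.

Priya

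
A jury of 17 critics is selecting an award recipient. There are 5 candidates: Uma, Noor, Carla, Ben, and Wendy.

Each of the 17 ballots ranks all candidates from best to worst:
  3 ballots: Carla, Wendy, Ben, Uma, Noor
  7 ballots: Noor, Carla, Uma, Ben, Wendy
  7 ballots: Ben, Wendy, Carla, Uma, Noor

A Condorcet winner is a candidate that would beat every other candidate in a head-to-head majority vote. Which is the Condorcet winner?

Carla vs Uma: 17–0
Carla vs Noor: 10–7
Carla vs Ben: 10–7
Carla vs Wendy: 10–7
Carla beats every other candidate.

Carla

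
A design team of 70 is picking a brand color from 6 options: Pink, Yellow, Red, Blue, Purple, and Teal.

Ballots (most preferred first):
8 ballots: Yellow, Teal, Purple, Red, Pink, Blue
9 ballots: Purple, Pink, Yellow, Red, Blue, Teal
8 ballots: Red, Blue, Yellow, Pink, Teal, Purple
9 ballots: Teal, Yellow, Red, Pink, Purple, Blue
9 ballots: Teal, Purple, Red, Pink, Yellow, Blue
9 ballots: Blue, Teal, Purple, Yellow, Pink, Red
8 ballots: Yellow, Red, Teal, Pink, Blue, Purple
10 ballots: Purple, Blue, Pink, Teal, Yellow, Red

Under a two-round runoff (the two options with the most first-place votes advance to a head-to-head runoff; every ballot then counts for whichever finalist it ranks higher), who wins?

Round 1 first-place votes: Pink 0, Yellow 16, Red 8, Blue 9, Purple 19, Teal 18. Purple and Teal advance.
Runoff: Purple is ranked above Teal on 19 ballots, Teal above Purple on 51.

Teal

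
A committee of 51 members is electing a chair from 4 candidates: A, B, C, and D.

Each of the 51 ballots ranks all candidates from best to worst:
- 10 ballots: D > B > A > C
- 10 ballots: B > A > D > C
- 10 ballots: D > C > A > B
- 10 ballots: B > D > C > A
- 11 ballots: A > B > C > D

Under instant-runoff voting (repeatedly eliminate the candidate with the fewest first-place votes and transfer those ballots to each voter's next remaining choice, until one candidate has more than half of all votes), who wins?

Round 1: A 11, B 20, C 0, D 20. C eliminated.
Round 2: A 11, B 20, D 20. A eliminated.
Round 3: B 31, D 20. B has a majority (≥26).

B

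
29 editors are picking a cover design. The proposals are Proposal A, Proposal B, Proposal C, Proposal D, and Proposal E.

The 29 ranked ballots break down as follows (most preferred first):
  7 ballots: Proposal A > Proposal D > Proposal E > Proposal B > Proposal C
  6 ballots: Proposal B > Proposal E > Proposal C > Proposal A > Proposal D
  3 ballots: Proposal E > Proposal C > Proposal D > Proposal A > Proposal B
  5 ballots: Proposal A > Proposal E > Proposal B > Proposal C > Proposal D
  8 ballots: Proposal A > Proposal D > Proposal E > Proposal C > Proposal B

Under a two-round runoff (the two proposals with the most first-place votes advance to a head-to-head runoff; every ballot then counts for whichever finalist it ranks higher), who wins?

Round 1 first-place votes: Proposal A 20, Proposal B 6, Proposal C 0, Proposal D 0, Proposal E 3. Proposal A and Proposal B advance.
Runoff: Proposal A is ranked above Proposal B on 23 ballots, Proposal B above Proposal A on 6.

Proposal A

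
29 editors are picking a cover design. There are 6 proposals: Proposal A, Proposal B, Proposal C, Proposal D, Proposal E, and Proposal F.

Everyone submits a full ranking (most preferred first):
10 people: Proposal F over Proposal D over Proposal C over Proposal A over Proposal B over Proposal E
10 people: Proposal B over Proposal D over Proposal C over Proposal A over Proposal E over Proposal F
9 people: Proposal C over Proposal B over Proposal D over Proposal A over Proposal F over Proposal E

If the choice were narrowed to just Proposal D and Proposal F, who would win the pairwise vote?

Proposal D is ranked above Proposal F on 19 ballots; Proposal F above Proposal D on 10.

Proposal D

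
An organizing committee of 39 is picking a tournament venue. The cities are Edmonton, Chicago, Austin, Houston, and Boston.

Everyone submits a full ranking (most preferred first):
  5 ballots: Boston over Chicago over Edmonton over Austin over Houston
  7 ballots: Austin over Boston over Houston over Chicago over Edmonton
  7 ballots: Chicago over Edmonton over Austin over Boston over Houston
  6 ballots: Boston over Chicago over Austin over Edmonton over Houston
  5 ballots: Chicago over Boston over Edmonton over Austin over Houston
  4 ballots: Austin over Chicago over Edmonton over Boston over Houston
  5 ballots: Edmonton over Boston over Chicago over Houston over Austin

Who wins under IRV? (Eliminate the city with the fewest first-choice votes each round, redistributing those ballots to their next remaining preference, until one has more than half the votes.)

Boston

Round 1: Edmonton 5, Chicago 12, Austin 11, Houston 0, Boston 11. Houston eliminated.
Round 2: Edmonton 5, Chicago 12, Austin 11, Boston 11. Edmonton eliminated.
Round 3: Chicago 12, Austin 11, Boston 16. Austin eliminated.
Round 4: Chicago 16, Boston 23. Boston has a majority (≥20).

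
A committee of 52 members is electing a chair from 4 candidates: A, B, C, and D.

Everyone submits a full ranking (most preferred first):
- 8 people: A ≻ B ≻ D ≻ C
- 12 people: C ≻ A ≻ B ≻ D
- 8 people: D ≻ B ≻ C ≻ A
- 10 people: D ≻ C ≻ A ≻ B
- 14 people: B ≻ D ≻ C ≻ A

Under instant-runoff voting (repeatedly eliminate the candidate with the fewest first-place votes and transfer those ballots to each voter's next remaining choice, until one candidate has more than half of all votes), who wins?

B

Round 1: A 8, B 14, C 12, D 18. A eliminated.
Round 2: B 22, C 12, D 18. C eliminated.
Round 3: B 34, D 18. B has a majority (≥27).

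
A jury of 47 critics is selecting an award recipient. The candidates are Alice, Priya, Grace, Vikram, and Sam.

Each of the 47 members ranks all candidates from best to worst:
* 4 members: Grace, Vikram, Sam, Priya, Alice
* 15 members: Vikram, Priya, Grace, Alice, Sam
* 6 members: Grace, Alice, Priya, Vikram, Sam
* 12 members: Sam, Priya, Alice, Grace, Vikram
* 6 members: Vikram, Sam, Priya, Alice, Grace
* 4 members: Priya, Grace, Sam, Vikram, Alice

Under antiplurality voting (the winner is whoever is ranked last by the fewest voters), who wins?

Priya

Last-place votes: Alice 8, Priya 0, Grace 6, Vikram 12, Sam 21.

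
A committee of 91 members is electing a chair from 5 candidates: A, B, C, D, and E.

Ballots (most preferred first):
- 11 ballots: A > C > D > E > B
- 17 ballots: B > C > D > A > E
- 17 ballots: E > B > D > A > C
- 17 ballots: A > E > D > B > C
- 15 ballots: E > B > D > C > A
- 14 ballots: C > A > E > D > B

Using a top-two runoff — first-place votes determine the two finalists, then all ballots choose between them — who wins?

Round 1 first-place votes: A 28, B 17, C 14, D 0, E 32. E and A advance.
Runoff: E is ranked above A on 32 ballots, A above E on 59.

A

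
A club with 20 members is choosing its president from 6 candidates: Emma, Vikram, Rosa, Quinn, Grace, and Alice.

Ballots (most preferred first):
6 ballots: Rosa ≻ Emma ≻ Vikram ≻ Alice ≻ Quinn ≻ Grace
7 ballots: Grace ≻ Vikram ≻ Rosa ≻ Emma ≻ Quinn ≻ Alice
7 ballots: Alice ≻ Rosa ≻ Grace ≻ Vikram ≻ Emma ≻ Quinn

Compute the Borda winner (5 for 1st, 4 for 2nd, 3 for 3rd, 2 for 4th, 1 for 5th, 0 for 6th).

Emma: 6×4 + 7×2 + 7×1 = 45
Vikram: 6×3 + 7×4 + 7×2 = 60
Rosa: 6×5 + 7×3 + 7×4 = 79
Quinn: 6×1 + 7×1 + 7×0 = 13
Grace: 6×0 + 7×5 + 7×3 = 56
Alice: 6×2 + 7×0 + 7×5 = 47

Rosa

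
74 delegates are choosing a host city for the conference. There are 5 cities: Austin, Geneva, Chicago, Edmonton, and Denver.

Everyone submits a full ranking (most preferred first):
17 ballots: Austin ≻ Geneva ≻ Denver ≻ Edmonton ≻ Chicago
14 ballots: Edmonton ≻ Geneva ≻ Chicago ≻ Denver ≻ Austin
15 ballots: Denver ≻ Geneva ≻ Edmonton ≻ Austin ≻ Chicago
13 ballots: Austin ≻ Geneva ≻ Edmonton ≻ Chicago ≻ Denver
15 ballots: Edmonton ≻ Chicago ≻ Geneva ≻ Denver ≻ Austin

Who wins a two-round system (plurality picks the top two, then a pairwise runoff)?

Round 1 first-place votes: Austin 30, Geneva 0, Chicago 0, Edmonton 29, Denver 15. Austin and Edmonton advance.
Runoff: Austin is ranked above Edmonton on 30 ballots, Edmonton above Austin on 44.

Edmonton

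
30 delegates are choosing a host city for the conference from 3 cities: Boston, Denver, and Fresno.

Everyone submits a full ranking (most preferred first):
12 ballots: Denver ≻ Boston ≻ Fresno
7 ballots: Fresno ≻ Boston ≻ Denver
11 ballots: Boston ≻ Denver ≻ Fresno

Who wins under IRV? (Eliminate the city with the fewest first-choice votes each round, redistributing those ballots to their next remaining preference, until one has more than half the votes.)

Boston

Round 1: Boston 11, Denver 12, Fresno 7. Fresno eliminated.
Round 2: Boston 18, Denver 12. Boston has a majority (≥16).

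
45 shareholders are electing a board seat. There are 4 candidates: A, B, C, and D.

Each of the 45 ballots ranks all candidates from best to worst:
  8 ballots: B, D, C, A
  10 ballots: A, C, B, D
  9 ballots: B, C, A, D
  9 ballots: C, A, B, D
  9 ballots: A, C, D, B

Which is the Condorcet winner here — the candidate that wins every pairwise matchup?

C vs A: 26–19
C vs B: 28–17
C vs D: 37–8
C beats every other candidate.

C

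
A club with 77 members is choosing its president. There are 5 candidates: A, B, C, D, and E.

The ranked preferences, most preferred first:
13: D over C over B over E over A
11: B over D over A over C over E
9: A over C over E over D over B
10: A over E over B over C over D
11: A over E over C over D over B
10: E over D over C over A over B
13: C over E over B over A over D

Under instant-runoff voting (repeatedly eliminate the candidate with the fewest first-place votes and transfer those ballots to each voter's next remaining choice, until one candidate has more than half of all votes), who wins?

A

Round 1: A 30, B 11, C 13, D 13, E 10. E eliminated.
Round 2: A 30, B 11, C 13, D 23. B eliminated.
Round 3: A 30, C 13, D 34. C eliminated.
Round 4: A 43, D 34. A has a majority (≥39).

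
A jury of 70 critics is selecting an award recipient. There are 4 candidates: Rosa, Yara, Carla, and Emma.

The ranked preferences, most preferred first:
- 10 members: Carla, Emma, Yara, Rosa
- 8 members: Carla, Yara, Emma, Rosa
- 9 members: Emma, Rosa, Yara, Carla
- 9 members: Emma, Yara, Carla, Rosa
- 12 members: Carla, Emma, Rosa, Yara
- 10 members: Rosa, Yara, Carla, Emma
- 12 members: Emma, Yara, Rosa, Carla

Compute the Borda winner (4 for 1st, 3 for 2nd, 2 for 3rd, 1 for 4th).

Emma

Rosa: 10×1 + 8×1 + 9×3 + 9×1 + 12×2 + 10×4 + 12×2 = 142
Yara: 10×2 + 8×3 + 9×2 + 9×3 + 12×1 + 10×3 + 12×3 = 167
Carla: 10×4 + 8×4 + 9×1 + 9×2 + 12×4 + 10×2 + 12×1 = 179
Emma: 10×3 + 8×2 + 9×4 + 9×4 + 12×3 + 10×1 + 12×4 = 212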